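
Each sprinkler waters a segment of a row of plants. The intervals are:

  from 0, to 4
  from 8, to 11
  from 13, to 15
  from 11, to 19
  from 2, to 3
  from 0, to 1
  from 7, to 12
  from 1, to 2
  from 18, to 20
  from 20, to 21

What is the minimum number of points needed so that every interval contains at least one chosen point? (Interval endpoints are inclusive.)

Sorted: [0,1] [1,2] [2,3] [0,4] [8,11] [7,12] [13,15] [11,19] [18,20] [20,21]
{[0,1],[1,2]} hit by 1; {[2,3],[0,4]} hit by 3; {[8,11],[7,12]} hit by 11; {[13,15],[11,19]} hit by 15; {[18,20],[20,21]} hit by 20.
Points: 1, 3, 11, 15, 20 (5 total).

5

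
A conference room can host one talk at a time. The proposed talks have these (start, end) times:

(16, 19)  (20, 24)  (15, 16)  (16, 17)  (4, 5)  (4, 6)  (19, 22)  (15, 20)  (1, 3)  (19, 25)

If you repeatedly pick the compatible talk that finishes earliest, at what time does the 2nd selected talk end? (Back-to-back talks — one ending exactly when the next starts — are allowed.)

Sort by end time and greedily take each interval whose start is ≥ the last chosen end.
By end time: (1,3), (4,5), (4,6), (15,16), (16,17), (16,19), (15,20), (19,22), (20,24), (19,25).
Pick (1,3); next start ≥ 3 → (4,5); next start ≥ 5 → (15,16); next start ≥ 16 → (16,17); next start ≥ 17 → (19,22).
Selected: (1,3) (4,5) (15,16) (16,17) (19,22)

5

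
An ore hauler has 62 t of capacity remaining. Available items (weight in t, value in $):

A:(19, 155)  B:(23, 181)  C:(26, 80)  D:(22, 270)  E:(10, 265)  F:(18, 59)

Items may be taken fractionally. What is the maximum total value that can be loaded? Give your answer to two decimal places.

Ratios (sorted): E 26.50, D 12.27, A 8.16, B 7.87, F 3.28, C 3.08
take E (10 @ 265); take D (22 @ 270); take A (19 @ 155); take 11/23 of B → 86.57. Capacity used 62/62.
Total value = 776.57

776.57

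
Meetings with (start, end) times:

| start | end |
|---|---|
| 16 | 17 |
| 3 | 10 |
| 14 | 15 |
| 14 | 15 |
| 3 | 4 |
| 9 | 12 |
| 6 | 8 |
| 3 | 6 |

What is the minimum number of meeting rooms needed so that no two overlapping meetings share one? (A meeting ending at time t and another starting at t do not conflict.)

Events (time:±→running): 3:+→1 3:+→2 3:+→3 … peak 3.

3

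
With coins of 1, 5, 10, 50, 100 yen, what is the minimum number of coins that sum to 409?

9

Use the largest denomination that fits, subtract, and repeat.
409 = 4×100 + 1×5 + 4×1
Total coins = 4 + 1 + 4 = 9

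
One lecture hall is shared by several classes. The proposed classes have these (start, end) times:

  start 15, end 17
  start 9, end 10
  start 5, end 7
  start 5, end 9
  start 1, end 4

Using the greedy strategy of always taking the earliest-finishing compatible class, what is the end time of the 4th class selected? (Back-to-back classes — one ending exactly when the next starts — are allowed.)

17

Sort by end time and greedily take each interval whose start is ≥ the last chosen end.
By end time: (1,4), (5,7), (5,9), (9,10), (15,17).
Pick (1,4); next start ≥ 4 → (5,7); next start ≥ 7 → (9,10); next start ≥ 10 → (15,17).
Selected: (1,4) (5,7) (9,10) (15,17)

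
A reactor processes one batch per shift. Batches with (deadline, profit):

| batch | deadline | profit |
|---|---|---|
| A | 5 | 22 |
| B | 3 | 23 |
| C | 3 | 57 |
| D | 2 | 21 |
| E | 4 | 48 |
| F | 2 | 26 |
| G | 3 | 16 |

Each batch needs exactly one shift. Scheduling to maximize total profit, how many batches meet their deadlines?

5

Sort by profit descending; place each in the latest free slot ≤ its deadline.
By profit: C(d3,57), E(d4,48), F(d2,26), B(d3,23), A(d5,22), D(d2,21), G(d3,16)
C→slot 3; E→slot 4; F→slot 2; B→slot 1; A→slot 5; D skipped; G skipped.
5 of 7 scheduled.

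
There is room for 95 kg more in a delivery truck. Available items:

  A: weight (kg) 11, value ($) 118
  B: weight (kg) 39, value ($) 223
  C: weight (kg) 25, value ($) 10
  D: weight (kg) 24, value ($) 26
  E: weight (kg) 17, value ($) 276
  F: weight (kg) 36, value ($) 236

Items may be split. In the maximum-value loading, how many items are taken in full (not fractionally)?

Sort by value per unit weight and fill in that order.
Ratios (sorted): E 16.24, A 10.73, F 6.56, B 5.72, D 1.08, C 0.40
take E (17 @ 276); take A (11 @ 118); take F (36 @ 236); take 31/39 of B → 177.26. Capacity used 95/95.
3 item(s) taken whole; one partial (take 31/39 of B).

3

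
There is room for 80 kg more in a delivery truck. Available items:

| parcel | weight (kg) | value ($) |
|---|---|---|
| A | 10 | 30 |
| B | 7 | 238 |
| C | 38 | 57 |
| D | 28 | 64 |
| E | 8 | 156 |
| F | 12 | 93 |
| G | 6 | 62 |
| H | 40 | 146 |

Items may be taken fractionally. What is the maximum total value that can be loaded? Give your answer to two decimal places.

Order: B (238/7=34.00) > E (156/8=19.50) > G (62/6=10.33) > F (93/12=7.75) > H (146/40=3.65) > A (30/10=3.00) > D (64/28=2.29) > C (57/38=1.50)
Fill: take B (7 @ 238) → take E (8 @ 156) → take G (6 @ 62) → take F (12 @ 93) → take H (40 @ 146) → take 7/10 of A → 21.00; 80/80 used.
Total value = 716.00

716.00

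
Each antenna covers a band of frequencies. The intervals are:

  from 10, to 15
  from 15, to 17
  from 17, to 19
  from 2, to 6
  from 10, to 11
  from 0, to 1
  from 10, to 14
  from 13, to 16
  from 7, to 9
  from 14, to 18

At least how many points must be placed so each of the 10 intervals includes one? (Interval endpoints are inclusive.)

Sort by right endpoint; whenever an interval is uncovered, place a point at its right end.
Sorted: [0,1] [2,6] [7,9] [10,11] [10,14] [10,15] [13,16] [15,17] [14,18] [17,19]
{[0,1]} hit by 1; {[2,6]} hit by 6; {[7,9]} hit by 9; {[10,11],[10,14],[10,15]} hit by 11; {[13,16],[15,17],[14,18]} hit by 16; {[17,19]} hit by 19.
Points: 1, 6, 9, 11, 16, 19 (6 total).

6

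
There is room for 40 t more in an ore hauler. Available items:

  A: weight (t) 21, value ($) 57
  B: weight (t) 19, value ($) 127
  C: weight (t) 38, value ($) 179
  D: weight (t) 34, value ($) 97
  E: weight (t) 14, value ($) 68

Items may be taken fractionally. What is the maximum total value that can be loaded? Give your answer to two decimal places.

Order: B (127/19=6.68) > E (68/14=4.86) > C (179/38=4.71) > D (97/34=2.85) > A (57/21=2.71)
Fill: take B (19 @ 127) → take E (14 @ 68) → take 7/38 of C → 32.97; 40/40 used.
Total value = 227.97

227.97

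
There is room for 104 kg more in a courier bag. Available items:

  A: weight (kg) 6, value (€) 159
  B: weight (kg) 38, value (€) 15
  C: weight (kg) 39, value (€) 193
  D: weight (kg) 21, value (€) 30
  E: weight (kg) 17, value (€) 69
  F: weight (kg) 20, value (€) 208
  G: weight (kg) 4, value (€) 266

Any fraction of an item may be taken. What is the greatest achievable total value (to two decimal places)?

Order: G (266/4=66.50) > A (159/6=26.50) > F (208/20=10.40) > C (193/39=4.95) > E (69/17=4.06) > D (30/21=1.43) > B (15/38=0.39)
Fill: take G (4 @ 266) → take A (6 @ 159) → take F (20 @ 208) → take C (39 @ 193) → take E (17 @ 69) → take 18/21 of D → 25.71; 104/104 used.
Total value = 920.71

920.71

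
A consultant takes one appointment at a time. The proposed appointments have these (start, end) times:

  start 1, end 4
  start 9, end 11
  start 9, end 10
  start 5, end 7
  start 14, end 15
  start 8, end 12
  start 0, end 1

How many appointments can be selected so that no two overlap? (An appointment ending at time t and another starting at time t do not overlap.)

5

Greedy by earliest finish: after sorting by end time, pick each interval compatible with the last pick.
By end time: (0,1), (1,4), (5,7), (9,10), (9,11), (8,12), (14,15).
Pick (0,1); next start ≥ 1 → (1,4); next start ≥ 4 → (5,7); next start ≥ 7 → (9,10); next start ≥ 10 → (14,15).
Selected 5 appointments.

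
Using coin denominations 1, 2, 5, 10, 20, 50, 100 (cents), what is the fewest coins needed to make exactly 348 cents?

Greedy: take as many of the largest coin as possible, then repeat with the remainder.
348 = 3×100 + 2×20 + 1×5 + 1×2 + 1×1
Total coins = 3 + 2 + 1 + 1 + 1 = 8

8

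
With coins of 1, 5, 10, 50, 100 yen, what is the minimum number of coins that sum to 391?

391 − 3×100→91 − 1×50→41 − 4×10→1 − 1×1→0
Total coins = 3 + 1 + 4 + 1 = 9

9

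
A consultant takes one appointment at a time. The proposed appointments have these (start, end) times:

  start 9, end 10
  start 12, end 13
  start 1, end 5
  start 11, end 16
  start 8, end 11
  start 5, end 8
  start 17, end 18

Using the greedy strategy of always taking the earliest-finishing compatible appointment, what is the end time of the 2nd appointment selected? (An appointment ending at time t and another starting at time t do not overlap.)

8

Sorted by end: (1,5)  (5,8)  (9,10)  (8,11)  (12,13)  (11,16)  (17,18)
take (1,5); take (5,8); take (9,10); take (12,13); take (17,18).
Selected: (1,5) (5,8) (9,10) (12,13) (17,18)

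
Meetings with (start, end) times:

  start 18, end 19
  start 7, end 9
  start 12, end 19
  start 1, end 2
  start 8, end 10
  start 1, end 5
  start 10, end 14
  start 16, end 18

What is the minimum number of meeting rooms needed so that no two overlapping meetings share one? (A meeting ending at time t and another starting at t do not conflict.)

2

Count concurrent intervals with a sweep; the peak is the room count.
starts: [1, 1, 7, 8, 10, 12, 16, 18]
ends:   [2, 5, 9, 10, 14, 18, 19, 19]
s1→1 s1→2  — peak 2.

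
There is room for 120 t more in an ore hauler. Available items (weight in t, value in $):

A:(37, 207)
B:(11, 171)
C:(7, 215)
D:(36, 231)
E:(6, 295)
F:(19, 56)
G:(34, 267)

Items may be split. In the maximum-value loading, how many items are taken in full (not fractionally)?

5

Ratios (sorted): E 49.17, C 30.71, B 15.55, G 7.85, D 6.42, A 5.59, F 2.95
take E (6 @ 295); take C (7 @ 215); take B (11 @ 171); take G (34 @ 267); take D (36 @ 231); take 26/37 of A → 145.46. Capacity used 120/120.
5 item(s) taken whole; one partial (take 26/37 of A).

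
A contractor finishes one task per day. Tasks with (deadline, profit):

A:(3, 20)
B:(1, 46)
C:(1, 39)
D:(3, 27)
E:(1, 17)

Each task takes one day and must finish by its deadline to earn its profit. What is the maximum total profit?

Take jobs in profit order; each goes to the latest open slot no later than its deadline.
By profit: B(d1,46), C(d1,39), D(d3,27), A(d3,20), E(d1,17)
B→slot 1; C skipped; D→slot 3; A→slot 2; E skipped.
Profit = 46 + 20 + 27 = 93

93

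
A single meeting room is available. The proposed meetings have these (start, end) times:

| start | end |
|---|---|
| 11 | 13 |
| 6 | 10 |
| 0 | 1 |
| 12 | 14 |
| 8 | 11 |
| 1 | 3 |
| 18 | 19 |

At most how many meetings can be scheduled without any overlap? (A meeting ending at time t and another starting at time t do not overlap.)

5

Order by finish time; keep every interval that doesn't clash with the previous kept one.
Sorted by end: (0,1)  (1,3)  (6,10)  (8,11)  (11,13)  (12,14)  (18,19)
take (0,1); take (1,3); take (6,10); take (11,13); take (18,19).
Selected 5 meetings.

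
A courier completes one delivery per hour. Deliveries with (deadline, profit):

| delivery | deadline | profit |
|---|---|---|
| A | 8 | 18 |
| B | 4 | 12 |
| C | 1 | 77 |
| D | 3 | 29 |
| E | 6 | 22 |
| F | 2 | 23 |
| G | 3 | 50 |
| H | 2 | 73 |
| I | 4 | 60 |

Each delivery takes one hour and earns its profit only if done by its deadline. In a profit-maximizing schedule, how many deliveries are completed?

6

Sort by profit descending; place each in the latest free slot ≤ its deadline.
Profit order: C=77 H=73 I=60 G=50 D=29 F=23 E=22 A=18 B=12
Assign: C→slot 1, H→slot 2, I→slot 4, G→slot 3, D skipped, F skipped, E→slot 6, A→slot 8, B skipped.
Slots: [1:C] [2:H] [3:G] [4:I] [6:E] [8:A]
6 of 9 scheduled.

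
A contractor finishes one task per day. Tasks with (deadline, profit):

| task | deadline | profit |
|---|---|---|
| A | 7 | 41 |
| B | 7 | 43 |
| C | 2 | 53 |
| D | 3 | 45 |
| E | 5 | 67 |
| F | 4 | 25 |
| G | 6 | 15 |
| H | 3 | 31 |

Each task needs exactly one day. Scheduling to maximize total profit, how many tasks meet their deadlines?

7

Sort by profit descending; place each in the latest free slot ≤ its deadline.
By profit: E(d5,67), C(d2,53), D(d3,45), B(d7,43), A(d7,41), H(d3,31), F(d4,25), G(d6,15)
E→slot 5; C→slot 2; D→slot 3; B→slot 7; A→slot 6; H→slot 1; F→slot 4; G skipped.
7 of 8 scheduled.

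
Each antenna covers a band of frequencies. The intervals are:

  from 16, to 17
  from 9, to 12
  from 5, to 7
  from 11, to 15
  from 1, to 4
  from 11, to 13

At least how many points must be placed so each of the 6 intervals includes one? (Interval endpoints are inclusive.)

Process intervals by earliest right end; each time one isn't hit yet, stab at its right endpoint.
By right end: [1,4]  [5,7]  [9,12]  [11,13]  [11,15]  [16,17]
[1,4] uncovered → point at 4; [5,7] uncovered → point at 7; [9,12] uncovered → point at 12; [16,17] uncovered → point at 17.
Points: 4, 7, 12, 17 (4 total).

4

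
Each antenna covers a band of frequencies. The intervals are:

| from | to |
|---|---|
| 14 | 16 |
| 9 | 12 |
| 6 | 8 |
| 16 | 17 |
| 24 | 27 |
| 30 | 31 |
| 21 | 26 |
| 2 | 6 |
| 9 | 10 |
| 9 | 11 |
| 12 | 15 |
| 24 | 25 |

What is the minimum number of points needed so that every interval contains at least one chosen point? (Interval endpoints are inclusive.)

Sorted: [2,6] [6,8] [9,10] [9,11] [9,12] [12,15] [14,16] [16,17] [24,25] [21,26] [24,27] [30,31]
{[2,6],[6,8]} hit by 6; {[9,10],[9,11],[9,12]} hit by 10; {[12,15],[14,16]} hit by 15; {[16,17]} hit by 17; {[24,25],[21,26],[24,27]} hit by 25; {[30,31]} hit by 31.
Points: 6, 10, 15, 17, 25, 31 (6 total).

6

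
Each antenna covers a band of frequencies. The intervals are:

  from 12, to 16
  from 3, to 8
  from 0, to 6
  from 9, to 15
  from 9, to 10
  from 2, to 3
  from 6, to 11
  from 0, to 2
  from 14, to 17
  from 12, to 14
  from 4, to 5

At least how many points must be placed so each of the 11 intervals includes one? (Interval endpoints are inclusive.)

Sorted: [0,2] [2,3] [4,5] [0,6] [3,8] [9,10] [6,11] [12,14] [9,15] [12,16] [14,17]
{[0,2],[2,3]} hit by 2; {[4,5],[0,6],[3,8]} hit by 5; {[9,10],[6,11]} hit by 10; {[12,14],[9,15],[12,16],[14,17]} hit by 14.
Points: 2, 5, 10, 14 (4 total).

4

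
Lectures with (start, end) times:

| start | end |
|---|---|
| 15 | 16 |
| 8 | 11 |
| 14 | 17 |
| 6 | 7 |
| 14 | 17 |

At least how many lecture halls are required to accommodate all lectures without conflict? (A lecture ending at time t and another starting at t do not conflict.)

3

The answer is the maximum number of intervals overlapping at any instant.
Events (time:±→running): 6:+→1 7:-→0 8:+→1 11:-→0 14:+→1 14:+→2 15:+→3 … peak 3.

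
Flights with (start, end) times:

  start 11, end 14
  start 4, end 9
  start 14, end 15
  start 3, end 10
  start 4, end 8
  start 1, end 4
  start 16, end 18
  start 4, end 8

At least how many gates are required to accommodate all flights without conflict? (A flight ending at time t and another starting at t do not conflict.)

The answer is the maximum number of intervals overlapping at any instant.
starts: [1, 3, 4, 4, 4, 11, 14, 16]
ends:   [4, 8, 8, 9, 10, 14, 15, 18]
s1→1 s3→2 e4→1 s4→2 s4→3 s4→4  — peak 4.

4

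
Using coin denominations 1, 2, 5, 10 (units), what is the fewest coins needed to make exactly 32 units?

4

Greedy: take as many of the largest coin as possible, then repeat with the remainder.
32 = 3×10 + 1×2
Total coins = 3 + 1 = 4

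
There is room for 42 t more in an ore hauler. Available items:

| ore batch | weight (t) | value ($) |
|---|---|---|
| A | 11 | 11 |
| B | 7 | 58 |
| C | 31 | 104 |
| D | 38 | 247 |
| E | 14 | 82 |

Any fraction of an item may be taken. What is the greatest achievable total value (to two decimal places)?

Sort by value per unit weight and fill in that order.
Order: B (58/7=8.29) > D (247/38=6.50) > E (82/14=5.86) > C (104/31=3.35) > A (11/11=1.00)
Fill: take B (7 @ 58) → take 35/38 of D → 227.50; 42/42 used.
Total value = 285.50

285.50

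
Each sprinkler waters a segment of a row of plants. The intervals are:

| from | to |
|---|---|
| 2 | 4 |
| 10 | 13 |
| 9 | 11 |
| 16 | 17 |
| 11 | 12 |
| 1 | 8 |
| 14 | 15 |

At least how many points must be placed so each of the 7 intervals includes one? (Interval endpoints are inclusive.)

Process intervals by earliest right end; each time one isn't hit yet, stab at its right endpoint.
Sorted: [2,4] [1,8] [9,11] [11,12] [10,13] [14,15] [16,17]
{[2,4],[1,8]} hit by 4; {[9,11],[11,12],[10,13]} hit by 11; {[14,15]} hit by 15; {[16,17]} hit by 17.
Points: 4, 11, 15, 17 (4 total).

4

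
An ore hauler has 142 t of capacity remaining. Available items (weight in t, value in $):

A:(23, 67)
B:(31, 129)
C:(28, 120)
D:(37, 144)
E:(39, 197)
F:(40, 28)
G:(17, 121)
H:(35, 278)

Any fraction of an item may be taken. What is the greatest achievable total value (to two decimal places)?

811.71

Greedy by value/weight ratio, highest first.
Ratios (sorted): H 7.94, G 7.12, E 5.05, C 4.29, B 4.16, D 3.89, A 2.91, F 0.70
take H (35 @ 278); take G (17 @ 121); take E (39 @ 197); take C (28 @ 120); take 23/31 of B → 95.71. Capacity used 142/142.
Total value = 811.71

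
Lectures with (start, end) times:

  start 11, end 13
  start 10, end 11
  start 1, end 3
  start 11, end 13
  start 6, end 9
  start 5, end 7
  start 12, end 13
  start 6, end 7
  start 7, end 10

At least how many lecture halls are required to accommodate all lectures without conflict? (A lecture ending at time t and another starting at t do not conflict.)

starts: [1, 5, 6, 6, 7, 10, 11, 11, 12]
ends:   [3, 7, 7, 9, 10, 11, 13, 13, 13]
s1→1 e3→0 s5→1 s6→2 s6→3  — peak 3.

3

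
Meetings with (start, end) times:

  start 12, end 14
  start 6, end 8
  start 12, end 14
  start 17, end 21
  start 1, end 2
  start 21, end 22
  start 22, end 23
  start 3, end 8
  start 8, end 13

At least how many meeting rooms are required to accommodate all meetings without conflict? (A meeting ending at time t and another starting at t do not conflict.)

3

starts: [1, 3, 6, 8, 12, 12, 17, 21, 22]
ends:   [2, 8, 8, 13, 14, 14, 21, 22, 23]
s1→1 e2→0 s3→1 s6→2 e8→1 e8→0 s8→1 s12→2 s12→3  — peak 3.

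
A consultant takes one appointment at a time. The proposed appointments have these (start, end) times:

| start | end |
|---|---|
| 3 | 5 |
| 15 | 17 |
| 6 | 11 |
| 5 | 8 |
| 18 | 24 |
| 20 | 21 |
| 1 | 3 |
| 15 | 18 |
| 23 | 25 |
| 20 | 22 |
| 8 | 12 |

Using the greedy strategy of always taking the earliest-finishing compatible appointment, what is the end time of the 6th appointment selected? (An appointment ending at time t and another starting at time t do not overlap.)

Order by finish time; keep every interval that doesn't clash with the previous kept one.
By end time: (1,3), (3,5), (5,8), (6,11), (8,12), (15,17), (15,18), (20,21), (20,22), (18,24), (23,25).
Pick (1,3); next start ≥ 3 → (3,5); next start ≥ 5 → (5,8); next start ≥ 8 → (8,12); next start ≥ 12 → (15,17); next start ≥ 17 → (20,21); next start ≥ 21 → (23,25).
Selected: (1,3) (3,5) (5,8) (8,12) (15,17) (20,21) (23,25)

21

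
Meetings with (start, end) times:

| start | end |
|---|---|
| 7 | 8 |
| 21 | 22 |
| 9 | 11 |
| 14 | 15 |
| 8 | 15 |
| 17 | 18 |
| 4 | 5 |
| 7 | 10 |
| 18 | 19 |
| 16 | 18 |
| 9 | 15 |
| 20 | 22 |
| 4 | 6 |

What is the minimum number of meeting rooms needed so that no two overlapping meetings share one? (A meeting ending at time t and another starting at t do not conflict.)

The answer is the maximum number of intervals overlapping at any instant.
Events (time:±→running): 4:+→1 4:+→2 5:-→1 6:-→0 7:+→1 7:+→2 8:-→1 8:+→2 9:+→3 9:+→4 … peak 4.

4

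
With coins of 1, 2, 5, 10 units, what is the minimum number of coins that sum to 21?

21 − 2×10→1 − 1×1→0
Total coins = 2 + 1 = 3

3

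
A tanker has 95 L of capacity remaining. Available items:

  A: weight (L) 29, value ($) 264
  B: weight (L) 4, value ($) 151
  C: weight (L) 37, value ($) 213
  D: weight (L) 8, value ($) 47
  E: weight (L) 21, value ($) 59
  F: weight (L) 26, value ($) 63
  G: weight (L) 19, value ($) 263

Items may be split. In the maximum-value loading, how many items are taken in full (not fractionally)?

4

Sort by value per unit weight and fill in that order.
Order: B (151/4=37.75) > G (263/19=13.84) > A (264/29=9.10) > D (47/8=5.88) > C (213/37=5.76) > E (59/21=2.81) > F (63/26=2.42)
Fill: take B (4 @ 151) → take G (19 @ 263) → take A (29 @ 264) → take D (8 @ 47) → take 35/37 of C → 201.49; 95/95 used.
4 item(s) taken whole; one partial (take 35/37 of C).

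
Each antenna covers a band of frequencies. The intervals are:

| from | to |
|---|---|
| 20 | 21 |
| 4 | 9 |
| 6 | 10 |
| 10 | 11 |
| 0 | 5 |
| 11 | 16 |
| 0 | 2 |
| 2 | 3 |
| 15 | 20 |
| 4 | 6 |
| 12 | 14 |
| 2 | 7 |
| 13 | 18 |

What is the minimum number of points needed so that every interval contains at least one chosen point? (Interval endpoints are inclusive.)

5

Sorted: [0,2] [2,3] [0,5] [4,6] [2,7] [4,9] [6,10] [10,11] [12,14] [11,16] [13,18] [15,20] [20,21]
{[0,2],[2,3],[0,5]} hit by 2; {[4,6],[2,7],[4,9],[6,10]} hit by 6; {[10,11]} hit by 11; {[12,14],[11,16],[13,18]} hit by 14; {[15,20],[20,21]} hit by 20.
Points: 2, 6, 11, 14, 20 (5 total).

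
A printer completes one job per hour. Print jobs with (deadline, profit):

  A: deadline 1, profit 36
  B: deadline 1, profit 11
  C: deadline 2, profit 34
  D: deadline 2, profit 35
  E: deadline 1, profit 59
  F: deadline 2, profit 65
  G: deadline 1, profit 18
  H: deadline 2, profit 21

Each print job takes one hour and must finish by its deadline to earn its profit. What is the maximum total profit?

124

Profit order: F=65 E=59 A=36 D=35 C=34 H=21 G=18 B=11
Assign: F→slot 2, E→slot 1, A skipped, D skipped, C skipped, H skipped, G skipped, B skipped.
Slots: [1:E] [2:F]
Profit = 59 + 65 = 124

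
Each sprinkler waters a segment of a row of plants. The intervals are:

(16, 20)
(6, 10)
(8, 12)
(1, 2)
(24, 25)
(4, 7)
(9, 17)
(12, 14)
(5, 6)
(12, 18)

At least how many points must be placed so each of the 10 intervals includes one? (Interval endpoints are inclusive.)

Process intervals by earliest right end; each time one isn't hit yet, stab at its right endpoint.
By right end: [1,2]  [5,6]  [4,7]  [6,10]  [8,12]  [12,14]  [9,17]  [12,18]  [16,20]  [24,25]
[1,2] uncovered → point at 2; [5,6] uncovered → point at 6; [8,12] uncovered → point at 12; [16,20] uncovered → point at 20; [24,25] uncovered → point at 25.
Points: 2, 6, 12, 20, 25 (5 total).

5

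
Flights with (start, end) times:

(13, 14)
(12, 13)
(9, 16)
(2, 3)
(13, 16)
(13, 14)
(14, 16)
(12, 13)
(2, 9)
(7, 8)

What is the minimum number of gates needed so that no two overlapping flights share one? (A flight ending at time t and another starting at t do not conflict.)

4

The answer is the maximum number of intervals overlapping at any instant.
Events (time:±→running): 2:+→1 2:+→2 3:-→1 7:+→2 8:-→1 9:-→0 9:+→1 12:+→2 12:+→3 13:-→2 13:-→1 13:+→2 13:+→3 13:+→4 … peak 4.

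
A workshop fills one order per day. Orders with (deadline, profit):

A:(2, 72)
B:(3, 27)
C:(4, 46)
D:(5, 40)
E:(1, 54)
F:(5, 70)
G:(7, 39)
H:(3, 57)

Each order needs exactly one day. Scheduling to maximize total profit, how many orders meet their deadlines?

6

Profit order: A=72 F=70 H=57 E=54 C=46 D=40 G=39 B=27
Assign: A→slot 2, F→slot 5, H→slot 3, E→slot 1, C→slot 4, D skipped, G→slot 7, B skipped.
Slots: [1:E] [2:A] [3:H] [4:C] [5:F] [7:G]
6 of 8 scheduled.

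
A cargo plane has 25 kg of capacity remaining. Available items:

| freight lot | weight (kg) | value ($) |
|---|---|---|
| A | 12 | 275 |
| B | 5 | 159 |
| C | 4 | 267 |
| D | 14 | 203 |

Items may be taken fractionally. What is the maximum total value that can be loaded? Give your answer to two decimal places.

759.00

Ratios (sorted): C 66.75, B 31.80, A 22.92, D 14.50
take C (4 @ 267); take B (5 @ 159); take A (12 @ 275); take 4/14 of D → 58.00. Capacity used 25/25.
Total value = 759.00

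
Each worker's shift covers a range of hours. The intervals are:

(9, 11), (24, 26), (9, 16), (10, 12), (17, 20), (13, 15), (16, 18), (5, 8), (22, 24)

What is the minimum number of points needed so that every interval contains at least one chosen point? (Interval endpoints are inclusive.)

5

Process intervals by earliest right end; each time one isn't hit yet, stab at its right endpoint.
By right end: [5,8]  [9,11]  [10,12]  [13,15]  [9,16]  [16,18]  [17,20]  [22,24]  [24,26]
[5,8] uncovered → point at 8; [9,11] uncovered → point at 11; [13,15] uncovered → point at 15; [16,18] uncovered → point at 18; [22,24] uncovered → point at 24.
Points: 8, 11, 15, 18, 24 (5 total).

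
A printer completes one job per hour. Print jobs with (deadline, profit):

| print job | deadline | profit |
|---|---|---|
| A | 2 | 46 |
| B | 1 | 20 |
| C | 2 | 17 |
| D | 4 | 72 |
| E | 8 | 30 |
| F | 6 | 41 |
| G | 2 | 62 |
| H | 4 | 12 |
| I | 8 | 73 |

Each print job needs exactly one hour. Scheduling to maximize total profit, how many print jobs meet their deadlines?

Profit order: I=73 D=72 G=62 A=46 F=41 E=30 B=20 C=17 H=12
Assign: I→slot 8, D→slot 4, G→slot 2, A→slot 1, F→slot 6, E→slot 7, B skipped, C skipped, H→slot 3.
Slots: [1:A] [2:G] [3:H] [4:D] [6:F] [7:E] [8:I]
7 of 9 scheduled.

7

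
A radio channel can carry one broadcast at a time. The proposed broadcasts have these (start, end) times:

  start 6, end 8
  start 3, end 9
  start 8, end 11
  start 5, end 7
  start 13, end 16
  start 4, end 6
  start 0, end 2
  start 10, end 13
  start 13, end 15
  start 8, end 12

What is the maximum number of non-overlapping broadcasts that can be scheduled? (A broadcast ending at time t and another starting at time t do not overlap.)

5

By end time: (0,2), (4,6), (5,7), (6,8), (3,9), (8,11), (8,12), (10,13), (13,15), (13,16).
Pick (0,2); next start ≥ 2 → (4,6); next start ≥ 6 → (6,8); next start ≥ 8 → (8,11); next start ≥ 11 → (13,15).
Selected 5 broadcasts.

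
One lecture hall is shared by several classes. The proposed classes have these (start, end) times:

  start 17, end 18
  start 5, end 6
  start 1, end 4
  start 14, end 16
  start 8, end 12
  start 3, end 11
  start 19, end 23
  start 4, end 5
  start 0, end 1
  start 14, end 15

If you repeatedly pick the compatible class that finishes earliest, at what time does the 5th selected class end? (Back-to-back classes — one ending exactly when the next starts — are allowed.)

12

Sorted by end: (0,1)  (1,4)  (4,5)  (5,6)  (3,11)  (8,12)  (14,15)  (14,16)  (17,18)  (19,23)
take (0,1); take (1,4); take (4,5); take (5,6); take (8,12); take (14,15); take (17,18); take (19,23).
Selected: (0,1) (1,4) (4,5) (5,6) (8,12) (14,15) (17,18) (19,23)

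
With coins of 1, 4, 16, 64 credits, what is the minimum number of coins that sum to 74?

Greedy: take as many of the largest coin as possible, then repeat with the remainder.
74 = 1×64 + 2×4 + 2×1
Total coins = 1 + 2 + 2 = 5

5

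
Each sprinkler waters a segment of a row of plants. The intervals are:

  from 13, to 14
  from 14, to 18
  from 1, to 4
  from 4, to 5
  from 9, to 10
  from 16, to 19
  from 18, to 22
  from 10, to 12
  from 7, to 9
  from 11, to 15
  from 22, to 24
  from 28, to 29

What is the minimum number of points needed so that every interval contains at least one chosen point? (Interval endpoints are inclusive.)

Process intervals by earliest right end; each time one isn't hit yet, stab at its right endpoint.
By right end: [1,4]  [4,5]  [7,9]  [9,10]  [10,12]  [13,14]  [11,15]  [14,18]  [16,19]  [18,22]  [22,24]  [28,29]
[1,4] uncovered → point at 4; [7,9] uncovered → point at 9; [10,12] uncovered → point at 12; [13,14] uncovered → point at 14; [16,19] uncovered → point at 19; [22,24] uncovered → point at 24; [28,29] uncovered → point at 29.
Points: 4, 9, 12, 14, 19, 24, 29 (7 total).

7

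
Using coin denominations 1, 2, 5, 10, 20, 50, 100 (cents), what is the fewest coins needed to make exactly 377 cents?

7

Greedy: take as many of the largest coin as possible, then repeat with the remainder.
377 = 3×100 + 1×50 + 1×20 + 1×5 + 1×2
Total coins = 3 + 1 + 1 + 1 + 1 = 7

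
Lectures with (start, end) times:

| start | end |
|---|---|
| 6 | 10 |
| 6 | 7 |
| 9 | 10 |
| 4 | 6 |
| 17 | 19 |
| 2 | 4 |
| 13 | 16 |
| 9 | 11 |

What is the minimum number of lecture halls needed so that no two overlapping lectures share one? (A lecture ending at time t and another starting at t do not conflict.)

The answer is the maximum number of intervals overlapping at any instant.
Events (time:±→running): 2:+→1 4:-→0 4:+→1 6:-→0 6:+→1 6:+→2 7:-→1 9:+→2 9:+→3 … peak 3.

3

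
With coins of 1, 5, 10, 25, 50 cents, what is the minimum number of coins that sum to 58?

5

58 − 1×50→8 − 1×5→3 − 3×1→0
Total coins = 1 + 1 + 3 = 5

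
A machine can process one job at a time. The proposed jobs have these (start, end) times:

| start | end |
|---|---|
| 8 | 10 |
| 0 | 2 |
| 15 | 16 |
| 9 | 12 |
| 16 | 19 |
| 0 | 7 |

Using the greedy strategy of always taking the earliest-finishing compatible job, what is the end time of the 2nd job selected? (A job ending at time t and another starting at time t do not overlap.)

Order by finish time; keep every interval that doesn't clash with the previous kept one.
By end time: (0,2), (0,7), (8,10), (9,12), (15,16), (16,19).
Pick (0,2); next start ≥ 2 → (8,10); next start ≥ 10 → (15,16); next start ≥ 16 → (16,19).
Selected: (0,2) (8,10) (15,16) (16,19)

10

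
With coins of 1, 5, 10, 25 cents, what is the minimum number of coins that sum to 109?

Use the largest denomination that fits, subtract, and repeat.
109 = 4×25 + 1×5 + 4×1
Total coins = 4 + 1 + 4 = 9

9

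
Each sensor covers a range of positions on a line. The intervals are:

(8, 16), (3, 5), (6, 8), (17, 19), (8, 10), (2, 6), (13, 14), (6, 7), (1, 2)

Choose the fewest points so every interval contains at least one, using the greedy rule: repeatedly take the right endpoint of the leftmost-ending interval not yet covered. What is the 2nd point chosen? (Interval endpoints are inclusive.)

Process intervals by earliest right end; each time one isn't hit yet, stab at its right endpoint.
By right end: [1,2]  [3,5]  [2,6]  [6,7]  [6,8]  [8,10]  [13,14]  [8,16]  [17,19]
[1,2] uncovered → point at 2; [3,5] uncovered → point at 5; [6,7] uncovered → point at 7; [8,10] uncovered → point at 10; [13,14] uncovered → point at 14; [17,19] uncovered → point at 19.
Points: 2, 5, 7, 10, 14, 19 (6 total).

5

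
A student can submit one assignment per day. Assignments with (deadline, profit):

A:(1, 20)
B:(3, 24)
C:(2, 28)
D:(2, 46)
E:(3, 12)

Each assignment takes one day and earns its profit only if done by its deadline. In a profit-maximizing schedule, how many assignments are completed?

Profit order: D=46 C=28 B=24 A=20 E=12
Assign: D→slot 2, C→slot 1, B→slot 3, A skipped, E skipped.
Slots: [1:C] [2:D] [3:B]
3 of 5 scheduled.

3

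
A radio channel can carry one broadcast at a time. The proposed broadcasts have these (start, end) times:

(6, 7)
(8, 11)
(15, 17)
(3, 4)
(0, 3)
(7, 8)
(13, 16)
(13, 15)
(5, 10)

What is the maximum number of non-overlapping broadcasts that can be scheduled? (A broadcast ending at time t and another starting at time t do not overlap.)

Sort by end time and greedily take each interval whose start is ≥ the last chosen end.
Sorted by end: (0,3)  (3,4)  (6,7)  (7,8)  (5,10)  (8,11)  (13,15)  (13,16)  (15,17)
take (0,3); take (3,4); take (6,7); take (7,8); skip (5,10); take (8,11); take (13,15); skip (13,16); take (15,17).
Selected 7 broadcasts.

7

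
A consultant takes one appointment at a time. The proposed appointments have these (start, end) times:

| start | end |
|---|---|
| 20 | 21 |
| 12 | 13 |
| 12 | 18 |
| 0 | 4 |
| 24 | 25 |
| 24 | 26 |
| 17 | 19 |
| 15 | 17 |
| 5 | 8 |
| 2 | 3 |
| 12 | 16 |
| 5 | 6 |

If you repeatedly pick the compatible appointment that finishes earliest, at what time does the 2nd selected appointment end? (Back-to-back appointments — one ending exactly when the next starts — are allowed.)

6

Order by finish time; keep every interval that doesn't clash with the previous kept one.
Sorted by end: (2,3)  (0,4)  (5,6)  (5,8)  (12,13)  (12,16)  (15,17)  (12,18)  (17,19)  (20,21)  (24,25)  (24,26)
take (2,3); skip (0,4); take (5,6); take (12,13); take (15,17); take (17,19); take (20,21); take (24,25); skip (24,26).
Selected: (2,3) (5,6) (12,13) (15,17) (17,19) (20,21) (24,25)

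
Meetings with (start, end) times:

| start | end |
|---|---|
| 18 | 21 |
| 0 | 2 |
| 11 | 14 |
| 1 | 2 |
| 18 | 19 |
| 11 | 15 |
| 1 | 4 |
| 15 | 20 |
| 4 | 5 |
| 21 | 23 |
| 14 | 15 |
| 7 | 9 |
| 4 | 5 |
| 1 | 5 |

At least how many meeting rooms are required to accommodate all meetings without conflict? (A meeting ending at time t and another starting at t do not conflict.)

Count concurrent intervals with a sweep; the peak is the room count.
Events (time:±→running): 0:+→1 1:+→2 1:+→3 1:+→4 … peak 4.

4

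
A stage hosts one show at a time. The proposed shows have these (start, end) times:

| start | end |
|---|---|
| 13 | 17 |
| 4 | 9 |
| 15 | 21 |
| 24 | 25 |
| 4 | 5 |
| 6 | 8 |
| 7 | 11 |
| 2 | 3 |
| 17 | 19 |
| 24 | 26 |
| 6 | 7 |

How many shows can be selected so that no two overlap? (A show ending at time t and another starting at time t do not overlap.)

By end time: (2,3), (4,5), (6,7), (6,8), (4,9), (7,11), (13,17), (17,19), (15,21), (24,25), (24,26).
Pick (2,3); next start ≥ 3 → (4,5); next start ≥ 5 → (6,7); next start ≥ 7 → (7,11); next start ≥ 11 → (13,17); next start ≥ 17 → (17,19); next start ≥ 19 → (24,25).
Selected 7 shows.

7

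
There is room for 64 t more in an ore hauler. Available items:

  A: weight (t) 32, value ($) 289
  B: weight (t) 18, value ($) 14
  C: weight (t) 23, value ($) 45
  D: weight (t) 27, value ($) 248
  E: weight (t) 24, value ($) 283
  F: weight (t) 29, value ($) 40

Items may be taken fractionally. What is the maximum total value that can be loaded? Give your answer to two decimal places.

Order: E (283/24=11.79) > D (248/27=9.19) > A (289/32=9.03) > C (45/23=1.96) > F (40/29=1.38) > B (14/18=0.78)
Fill: take E (24 @ 283) → take D (27 @ 248) → take 13/32 of A → 117.41; 64/64 used.
Total value = 648.41

648.41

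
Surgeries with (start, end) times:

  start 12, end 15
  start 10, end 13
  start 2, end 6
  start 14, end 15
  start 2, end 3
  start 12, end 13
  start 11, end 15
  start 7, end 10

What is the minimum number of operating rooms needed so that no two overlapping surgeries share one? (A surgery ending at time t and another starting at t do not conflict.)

4

The answer is the maximum number of intervals overlapping at any instant.
Events (time:±→running): 2:+→1 2:+→2 3:-→1 6:-→0 7:+→1 10:-→0 10:+→1 11:+→2 12:+→3 12:+→4 … peak 4.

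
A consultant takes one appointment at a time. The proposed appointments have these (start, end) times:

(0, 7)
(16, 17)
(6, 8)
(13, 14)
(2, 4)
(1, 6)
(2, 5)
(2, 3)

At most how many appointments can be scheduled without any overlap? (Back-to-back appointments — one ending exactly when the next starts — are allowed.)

4

By end time: (2,3), (2,4), (2,5), (1,6), (0,7), (6,8), (13,14), (16,17).
Pick (2,3); next start ≥ 3 → (6,8); next start ≥ 8 → (13,14); next start ≥ 14 → (16,17).
Selected 4 appointments.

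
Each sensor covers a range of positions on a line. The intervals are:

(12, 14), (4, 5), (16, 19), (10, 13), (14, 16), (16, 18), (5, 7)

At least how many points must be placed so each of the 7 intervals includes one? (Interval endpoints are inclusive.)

3

Sorted: [4,5] [5,7] [10,13] [12,14] [14,16] [16,18] [16,19]
{[4,5],[5,7]} hit by 5; {[10,13],[12,14]} hit by 13; {[14,16],[16,18],[16,19]} hit by 16.
Points: 5, 13, 16 (3 total).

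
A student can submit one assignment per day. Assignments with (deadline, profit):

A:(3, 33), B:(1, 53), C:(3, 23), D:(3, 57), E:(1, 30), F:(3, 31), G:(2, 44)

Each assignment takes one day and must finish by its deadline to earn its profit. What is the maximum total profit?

154

Sort by profit descending; place each in the latest free slot ≤ its deadline.
By profit: D(d3,57), B(d1,53), G(d2,44), A(d3,33), F(d3,31), E(d1,30), C(d3,23)
D→slot 3; B→slot 1; G→slot 2; A skipped; F skipped; E skipped; C skipped.
Profit = 53 + 44 + 57 = 154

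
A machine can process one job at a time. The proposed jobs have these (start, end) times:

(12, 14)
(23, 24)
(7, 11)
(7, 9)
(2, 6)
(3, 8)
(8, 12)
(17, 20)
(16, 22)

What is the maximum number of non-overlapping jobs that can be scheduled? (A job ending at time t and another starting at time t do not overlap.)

5

Order by finish time; keep every interval that doesn't clash with the previous kept one.
Sorted by end: (2,6)  (3,8)  (7,9)  (7,11)  (8,12)  (12,14)  (17,20)  (16,22)  (23,24)
take (2,6); skip (3,8); take (7,9); skip (8,12); take (12,14); take (17,20); take (23,24).
Selected 5 jobs.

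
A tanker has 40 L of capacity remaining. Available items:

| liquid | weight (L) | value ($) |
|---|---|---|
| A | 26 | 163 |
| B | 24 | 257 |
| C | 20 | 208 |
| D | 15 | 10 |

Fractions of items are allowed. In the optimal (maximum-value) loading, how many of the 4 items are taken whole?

Sort by value per unit weight and fill in that order.
Ratios (sorted): B 10.71, C 10.40, A 6.27, D 0.67
take B (24 @ 257); take 16/20 of C → 166.40. Capacity used 40/40.
1 item(s) taken whole; one partial (take 16/20 of C).

1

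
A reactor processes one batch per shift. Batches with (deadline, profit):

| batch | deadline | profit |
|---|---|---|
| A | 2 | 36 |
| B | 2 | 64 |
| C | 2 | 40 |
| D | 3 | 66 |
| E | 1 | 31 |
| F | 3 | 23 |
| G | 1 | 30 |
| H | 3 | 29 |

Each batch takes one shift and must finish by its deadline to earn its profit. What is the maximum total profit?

170

Sort by profit descending; place each in the latest free slot ≤ its deadline.
By profit: D(d3,66), B(d2,64), C(d2,40), A(d2,36), E(d1,31), G(d1,30), H(d3,29), F(d3,23)
D→slot 3; B→slot 2; C→slot 1; A skipped; E skipped; G skipped; H skipped; F skipped.
Profit = 40 + 64 + 66 = 170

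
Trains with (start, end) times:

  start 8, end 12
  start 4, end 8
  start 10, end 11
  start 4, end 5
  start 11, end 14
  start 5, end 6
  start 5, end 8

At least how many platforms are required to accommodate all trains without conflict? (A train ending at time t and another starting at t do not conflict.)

The answer is the maximum number of intervals overlapping at any instant.
starts: [4, 4, 5, 5, 8, 10, 11]
ends:   [5, 6, 8, 8, 11, 12, 14]
s4→1 s4→2 e5→1 s5→2 s5→3  — peak 3.

3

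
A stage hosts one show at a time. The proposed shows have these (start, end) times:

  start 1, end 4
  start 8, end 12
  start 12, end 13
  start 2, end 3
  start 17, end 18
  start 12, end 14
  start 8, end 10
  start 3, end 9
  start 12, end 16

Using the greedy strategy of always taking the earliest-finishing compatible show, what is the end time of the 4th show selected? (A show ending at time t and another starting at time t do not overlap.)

Sorted by end: (2,3)  (1,4)  (3,9)  (8,10)  (8,12)  (12,13)  (12,14)  (12,16)  (17,18)
take (2,3); take (3,9); take (12,13); skip (12,16); take (17,18).
Selected: (2,3) (3,9) (12,13) (17,18)

18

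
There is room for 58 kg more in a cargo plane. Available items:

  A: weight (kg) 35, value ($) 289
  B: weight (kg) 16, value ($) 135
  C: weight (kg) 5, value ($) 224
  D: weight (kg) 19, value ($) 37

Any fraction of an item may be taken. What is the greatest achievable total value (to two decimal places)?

Order: C (224/5=44.80) > B (135/16=8.44) > A (289/35=8.26) > D (37/19=1.95)
Fill: take C (5 @ 224) → take B (16 @ 135) → take A (35 @ 289) → take 2/19 of D → 3.89; 58/58 used.
Total value = 651.89

651.89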